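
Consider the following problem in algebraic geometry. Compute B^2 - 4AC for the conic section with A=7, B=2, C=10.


The discriminant of a conic Ax^2 + Bxy + Cy^2 + ... = 0 is B^2 - 4AC.
B^2 = 2^2 = 4
4AC = 4*7*10 = 280
Discriminant = 4 - 280 = -276

-276


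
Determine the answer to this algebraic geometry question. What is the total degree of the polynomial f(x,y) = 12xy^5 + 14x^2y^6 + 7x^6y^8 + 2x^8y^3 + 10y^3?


Examine each term for its total degree (sum of exponents).
  Term '12xy^5' has total degree 1+5 = 6.
  Term '14x^2y^6' has total degree 2+6 = 8.
  Term '7x^6y^8' has total degree 6+8 = 14.
  Term '2x^8y^3' has total degree 8+3 = 11.
  Term '10y^3' has total degree 0+3 = 3.
The maximum total degree among all terms is 14.

14


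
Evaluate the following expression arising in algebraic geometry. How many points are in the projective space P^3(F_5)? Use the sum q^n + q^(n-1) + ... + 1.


P^3(F_5) has (q^(n+1) - 1)/(q - 1) points.
= 5^3 + 5^2 + 5^1 + 5^0
= 125 + 25 + 5 + 1
= 156

156


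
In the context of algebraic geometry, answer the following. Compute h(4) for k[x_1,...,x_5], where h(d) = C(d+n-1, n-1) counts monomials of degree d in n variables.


The Hilbert function for the polynomial ring in 5 variables is:
h(d) = C(d+n-1, n-1)
h(4) = C(4+5-1, 5-1) = C(8, 4)
= 8! / (4! * 4!)
= 70

70


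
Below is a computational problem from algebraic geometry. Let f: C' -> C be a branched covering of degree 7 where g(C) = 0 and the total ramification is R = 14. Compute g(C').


Riemann-Hurwitz formula: 2g' - 2 = d(2g - 2) + R
Given: d = 7, g = 0, R = 14
2g' - 2 = 7*(2*0 - 2) + 14
2g' - 2 = 7*(-2) + 14
2g' - 2 = -14 + 14 = 0
2g' = 2
g' = 1

1


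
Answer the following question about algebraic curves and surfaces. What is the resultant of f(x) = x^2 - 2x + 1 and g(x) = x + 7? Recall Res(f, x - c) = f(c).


For Res(f, x - c), we evaluate f at x = c.
f(-7) = (-7)^2 - 2*(-7) + 1
= 49 + 14 + 1
= 63 + 1 = 64
Res(f, g) = 64

64


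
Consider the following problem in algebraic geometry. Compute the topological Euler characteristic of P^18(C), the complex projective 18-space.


The complex projective space P^18 has one cell in each even real dimension 0, 2, ..., 36.
The cohomology groups are H^{2k}(P^18) = Z for k = 0,...,18, and 0 otherwise.
Euler characteristic = sum of Betti numbers = 1 per even-dimensional cohomology group.
chi(P^18) = 18 + 1 = 19

19


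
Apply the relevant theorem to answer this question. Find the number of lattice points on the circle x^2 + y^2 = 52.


Systematically check integer values of x where x^2 <= 52.
For each valid x, check if 52 - x^2 is a perfect square.
x=4: 52 - 16 = 36, sqrt = 6 (valid)
x=6: 52 - 36 = 16, sqrt = 4 (valid)
Total integer solutions found: 8

8


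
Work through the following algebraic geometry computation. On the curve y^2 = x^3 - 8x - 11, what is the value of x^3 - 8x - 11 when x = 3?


Compute x^3 - 8x - 11 at x = 3:
x^3 = 3^3 = 27
(-8)*x = (-8)*3 = -24
Sum: 27 - 24 - 11 = -8

-8


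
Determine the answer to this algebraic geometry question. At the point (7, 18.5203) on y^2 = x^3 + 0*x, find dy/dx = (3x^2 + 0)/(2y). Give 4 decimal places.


Using implicit differentiation of y^2 = x^3 + 0*x:
2y * dy/dx = 3x^2 + 0
dy/dx = (3x^2 + 0)/(2y)
Numerator: 3*7^2 + 0 = 147
Denominator: 2*18.5203 = 37.0406
dy/dx = 147/37.0406 = 3.9686

3.9686


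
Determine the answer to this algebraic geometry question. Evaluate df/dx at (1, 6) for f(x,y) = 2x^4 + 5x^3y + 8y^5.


df/dx = 4*2*x^3 + 3*5*x^2*y
At (1,6): 4*2*1^3 + 3*5*1^2*6
= 8 + 90
= 98

98


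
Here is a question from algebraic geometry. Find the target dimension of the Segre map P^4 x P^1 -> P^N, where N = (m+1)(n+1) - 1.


The Segre embedding maps P^m x P^n into P^N via
all products of coordinates from each factor.
N = (m+1)(n+1) - 1
N = (4+1)(1+1) - 1
N = 5*2 - 1
N = 10 - 1 = 9

9


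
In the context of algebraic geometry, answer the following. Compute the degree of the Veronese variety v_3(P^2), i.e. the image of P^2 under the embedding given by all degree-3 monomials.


The Veronese variety v_3(P^2) has degree d^r.
d^r = 3^2 = 9

9


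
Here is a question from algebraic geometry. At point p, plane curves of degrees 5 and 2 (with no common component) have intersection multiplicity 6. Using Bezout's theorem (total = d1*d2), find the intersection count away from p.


By Bezout's theorem, the total intersection number is d1 * d2.
Total = 5 * 2 = 10
Intersection multiplicity at p = 6
Remaining intersections = 10 - 6 = 4

4


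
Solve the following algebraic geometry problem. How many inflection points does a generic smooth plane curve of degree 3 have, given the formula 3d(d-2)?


For a general smooth plane curve C of degree d, the inflection points are
the intersection of C with its Hessian curve, which has degree 3(d-2).
By Bezout, the total intersection number is d * 3(d-2) = 3 * 3 = 9.
For a general curve every flex is ordinary, so each contributes
multiplicity 1 to C·Hess(C), and the number of distinct inflection
points is 3d(d-2).
Inflection points = 3*3*(3-2) = 3*3*1 = 9

9


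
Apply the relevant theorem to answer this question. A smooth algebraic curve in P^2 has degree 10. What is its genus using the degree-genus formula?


Using the genus formula for smooth plane curves:
g = (d-1)(d-2)/2
g = (10-1)(10-2)/2
g = 9*8/2
g = 72/2 = 36

36


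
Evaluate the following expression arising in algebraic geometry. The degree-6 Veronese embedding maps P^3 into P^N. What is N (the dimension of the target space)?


The Veronese embedding v_d: P^n -> P^N maps each point to all
degree-d monomials in n+1 homogeneous coordinates.
N = C(n+d, d) - 1
N = C(3+6, 6) - 1
N = C(9, 6) - 1
C(9, 6) = 84
N = 84 - 1 = 83

83


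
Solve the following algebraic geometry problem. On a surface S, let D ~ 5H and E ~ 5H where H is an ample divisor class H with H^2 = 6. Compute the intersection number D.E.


Using bilinearity of the intersection pairing on a surface S:
(aH).(bH) = ab * (H.H)
We have H^2 = 6.
D.E = (5H).(5H) = 5*5*6
= 25*6
= 150

150


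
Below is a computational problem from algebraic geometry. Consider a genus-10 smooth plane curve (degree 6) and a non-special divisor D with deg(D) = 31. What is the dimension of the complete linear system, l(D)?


First, compute the genus of a smooth plane curve of degree 6:
g = (d-1)(d-2)/2 = (6-1)(6-2)/2 = 10
For a non-special divisor D (i.e., h^1(D) = 0), Riemann-Roch gives:
l(D) = deg(D) - g + 1
Since deg(D) = 31 >= 2g - 1 = 19, D is non-special.
l(D) = 31 - 10 + 1 = 22

22


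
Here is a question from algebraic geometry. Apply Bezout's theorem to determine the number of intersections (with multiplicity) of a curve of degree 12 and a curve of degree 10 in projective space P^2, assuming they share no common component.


Bezout's theorem states the intersection count equals the product of degrees.
Intersection count = 12 * 10 = 120

120


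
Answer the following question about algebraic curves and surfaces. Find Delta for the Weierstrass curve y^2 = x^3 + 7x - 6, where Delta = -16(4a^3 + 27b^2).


Compute each component:
4a^3 = 4*7^3 = 4*343 = 1372
27b^2 = 27*(-6)^2 = 27*36 = 972
4a^3 + 27b^2 = 1372 + 972 = 2344
Delta = -16*2344 = -37504

-37504


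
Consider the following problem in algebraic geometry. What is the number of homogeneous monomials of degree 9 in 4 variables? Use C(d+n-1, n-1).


The number of degree-9 monomials in 4 variables is C(d+n-1, n-1).
= C(9+4-1, 4-1) = C(12, 3)
= 220

220


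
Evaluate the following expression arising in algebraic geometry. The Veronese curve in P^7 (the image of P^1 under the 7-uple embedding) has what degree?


The rational normal curve in P^7 is the image of P^1 under the 7-uple Veronese.
A general hyperplane in P^7 pulls back to a degree-7 form on P^1, which has 7 zeros,
so the curve meets a general hyperplane in 7 points. Degree = 7.

7


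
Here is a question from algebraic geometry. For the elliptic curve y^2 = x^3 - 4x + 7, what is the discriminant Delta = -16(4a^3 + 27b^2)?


Compute each component:
4a^3 = 4*(-4)^3 = 4*(-64) = -256
27b^2 = 27*7^2 = 27*49 = 1323
4a^3 + 27b^2 = -256 + 1323 = 1067
Delta = -16*1067 = -17072

-17072


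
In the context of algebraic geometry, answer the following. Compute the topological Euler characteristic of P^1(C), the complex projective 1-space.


The complex projective space P^1 has one cell in each even real dimension 0, 2, ..., 2.
The cohomology groups are H^{2k}(P^1) = Z for k = 0,...,1, and 0 otherwise.
Euler characteristic = sum of Betti numbers = 1 per even-dimensional cohomology group.
chi(P^1) = 1 + 1 = 2

2


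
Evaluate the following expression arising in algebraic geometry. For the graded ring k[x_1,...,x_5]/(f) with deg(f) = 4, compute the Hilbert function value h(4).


For R = k[x_1,...,x_n]/(f) with f homogeneous of degree e:
The Hilbert series is (1 - t^e)/(1 - t)^n.
So h(d) = C(d+n-1, n-1) - C(d-e+n-1, n-1) for d >= e.
With n=5, e=4, d=4:
C(4+5-1, 5-1) = C(8, 4) = 70
C(4-4+5-1, 5-1) = C(4, 4) = 1
h(4) = 70 - 1 = 69

69


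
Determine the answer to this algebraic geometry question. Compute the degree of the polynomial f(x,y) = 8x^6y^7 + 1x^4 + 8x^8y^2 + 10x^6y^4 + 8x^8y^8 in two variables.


Examine each term for its total degree (sum of exponents).
  Term '8x^6y^7' has total degree 6+7 = 13.
  Term '1x^4' has total degree 4+0 = 4.
  Term '8x^8y^2' has total degree 8+2 = 10.
  Term '10x^6y^4' has total degree 6+4 = 10.
  Term '8x^8y^8' has total degree 8+8 = 16.
The maximum total degree among all terms is 16.

16


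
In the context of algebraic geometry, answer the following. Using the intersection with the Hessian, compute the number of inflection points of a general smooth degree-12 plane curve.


For a general smooth plane curve C of degree d, the inflection points are
the intersection of C with its Hessian curve, which has degree 3(d-2).
By Bezout, the total intersection number is d * 3(d-2) = 12 * 30 = 360.
For a general curve every flex is ordinary, so each contributes
multiplicity 1 to C·Hess(C), and the number of distinct inflection
points is 3d(d-2).
Inflection points = 3*12*(12-2) = 3*12*10 = 360

360


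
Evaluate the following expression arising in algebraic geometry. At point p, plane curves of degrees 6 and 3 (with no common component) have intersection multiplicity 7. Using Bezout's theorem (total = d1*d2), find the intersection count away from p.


By Bezout's theorem, the total intersection number is d1 * d2.
Total = 6 * 3 = 18
Intersection multiplicity at p = 7
Remaining intersections = 18 - 7 = 11

11


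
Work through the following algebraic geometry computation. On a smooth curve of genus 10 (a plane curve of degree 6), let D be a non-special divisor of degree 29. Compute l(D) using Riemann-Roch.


First, compute the genus of a smooth plane curve of degree 6:
g = (d-1)(d-2)/2 = (6-1)(6-2)/2 = 10
For a non-special divisor D (i.e., h^1(D) = 0), Riemann-Roch gives:
l(D) = deg(D) - g + 1
Since deg(D) = 29 >= 2g - 1 = 19, D is non-special.
l(D) = 29 - 10 + 1 = 20

20


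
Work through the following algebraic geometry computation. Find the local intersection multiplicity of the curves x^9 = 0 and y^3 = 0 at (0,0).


The intersection multiplicity of V(x^a) and V(y^b) at the origin is:
I(O; V(x^9), V(y^3)) = dim_k(k[x,y]/(x^9, y^3))
A basis for k[x,y]/(x^9, y^3) is the set of monomials x^i * y^j
where 0 <= i < 9 and 0 <= j < 3.
The number of such monomials is 9 * 3 = 27

27


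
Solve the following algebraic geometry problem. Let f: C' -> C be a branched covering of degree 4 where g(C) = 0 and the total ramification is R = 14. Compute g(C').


Riemann-Hurwitz formula: 2g' - 2 = d(2g - 2) + R
Given: d = 4, g = 0, R = 14
2g' - 2 = 4*(2*0 - 2) + 14
2g' - 2 = 4*(-2) + 14
2g' - 2 = -8 + 14 = 6
2g' = 8
g' = 4

4


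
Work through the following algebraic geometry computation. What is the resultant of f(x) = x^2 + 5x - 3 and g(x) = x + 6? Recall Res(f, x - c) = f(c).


For Res(f, x - c), we evaluate f at x = c.
f(-6) = (-6)^2 + 5*(-6) - 3
= 36 - 30 - 3
= 6 - 3 = 3
Res(f, g) = 3

3


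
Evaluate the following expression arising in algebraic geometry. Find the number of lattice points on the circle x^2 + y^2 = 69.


Systematically check integer values of x where x^2 <= 69.
For each valid x, check if 69 - x^2 is a perfect square.
Total integer solutions found: 0

0


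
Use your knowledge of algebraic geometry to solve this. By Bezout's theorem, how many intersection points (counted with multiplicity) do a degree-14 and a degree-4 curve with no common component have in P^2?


Bezout's theorem states the intersection count equals the product of degrees.
Intersection count = 14 * 4 = 56

56


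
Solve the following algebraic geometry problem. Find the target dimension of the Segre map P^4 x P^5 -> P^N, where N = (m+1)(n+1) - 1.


The Segre embedding maps P^m x P^n into P^N via
all products of coordinates from each factor.
N = (m+1)(n+1) - 1
N = (4+1)(5+1) - 1
N = 5*6 - 1
N = 30 - 1 = 29

29


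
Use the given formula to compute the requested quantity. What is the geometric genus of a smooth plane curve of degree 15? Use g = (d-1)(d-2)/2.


Using the genus formula for smooth plane curves:
g = (d-1)(d-2)/2
g = (15-1)(15-2)/2
g = 14*13/2
g = 182/2 = 91

91


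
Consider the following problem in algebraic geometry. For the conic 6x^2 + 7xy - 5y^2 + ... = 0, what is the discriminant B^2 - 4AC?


The discriminant of a conic Ax^2 + Bxy + Cy^2 + ... = 0 is B^2 - 4AC.
B^2 = 7^2 = 49
4AC = 4*6*(-5) = -120
Discriminant = 49 + 120 = 169

169


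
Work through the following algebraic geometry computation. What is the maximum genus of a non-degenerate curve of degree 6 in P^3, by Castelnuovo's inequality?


Castelnuovo's bound: write d - 1 = m(r-1) + epsilon with 0 <= epsilon < r-1.
d - 1 = 6 - 1 = 5
r - 1 = 3 - 1 = 2
5 = 2*2 + 1, so m = 2, epsilon = 1
pi(d, r) = m(m-1)(r-1)/2 + m*epsilon
= 2*1*2/2 + 2*1
= 4/2 + 2
= 2 + 2 = 4

4


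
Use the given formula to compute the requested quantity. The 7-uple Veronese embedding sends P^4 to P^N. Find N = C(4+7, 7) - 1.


The Veronese embedding v_d: P^n -> P^N maps each point to all
degree-d monomials in n+1 homogeneous coordinates.
N = C(n+d, d) - 1
N = C(4+7, 7) - 1
N = C(11, 7) - 1
C(11, 7) = 330
N = 330 - 1 = 329

329


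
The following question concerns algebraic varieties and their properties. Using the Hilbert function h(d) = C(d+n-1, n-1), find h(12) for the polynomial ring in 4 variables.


The Hilbert function for the polynomial ring in 4 variables is:
h(d) = C(d+n-1, n-1)
h(12) = C(12+4-1, 4-1) = C(15, 3)
= 15! / (3! * 12!)
= 455

455


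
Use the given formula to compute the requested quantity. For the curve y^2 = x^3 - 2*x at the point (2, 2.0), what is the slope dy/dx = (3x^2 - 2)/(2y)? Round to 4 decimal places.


Using implicit differentiation of y^2 = x^3 - 2*x:
2y * dy/dx = 3x^2 - 2
dy/dx = (3x^2 - 2)/(2y)
Numerator: 3*2^2 - 2 = 10
Denominator: 2*2.0 = 4.0
dy/dx = 10/4.0 = 2.5000

2.5000


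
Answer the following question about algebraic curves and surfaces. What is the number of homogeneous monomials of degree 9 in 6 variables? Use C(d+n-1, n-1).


The number of degree-9 monomials in 6 variables is C(d+n-1, n-1).
= C(9+6-1, 6-1) = C(14, 5)
= 2002

2002


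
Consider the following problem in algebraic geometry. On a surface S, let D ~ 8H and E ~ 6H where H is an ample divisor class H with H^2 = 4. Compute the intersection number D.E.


Using bilinearity of the intersection pairing on a surface S:
(aH).(bH) = ab * (H.H)
We have H^2 = 4.
D.E = (8H).(6H) = 8*6*4
= 48*4
= 192

192


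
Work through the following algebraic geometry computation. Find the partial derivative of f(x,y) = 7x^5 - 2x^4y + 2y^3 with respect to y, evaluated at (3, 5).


df/dy = (-2)*x^4 + 3*2*y^2
At (3,5): (-2)*3^4 + 3*2*5^2
= -162 + 150
= -12

-12


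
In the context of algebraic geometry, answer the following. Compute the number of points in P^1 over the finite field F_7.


P^1(F_7) has (q^(n+1) - 1)/(q - 1) points.
= 7^1 + 7^0
= 7 + 1
= 8

8


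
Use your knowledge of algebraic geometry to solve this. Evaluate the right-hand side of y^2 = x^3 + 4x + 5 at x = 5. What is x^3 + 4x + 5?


Compute x^3 + 4x + 5 at x = 5:
x^3 = 5^3 = 125
4*x = 4*5 = 20
Sum: 125 + 20 + 5 = 150

150


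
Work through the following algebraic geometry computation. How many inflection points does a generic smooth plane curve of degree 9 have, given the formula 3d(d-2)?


For a general smooth plane curve C of degree d, the inflection points are
the intersection of C with its Hessian curve, which has degree 3(d-2).
By Bezout, the total intersection number is d * 3(d-2) = 9 * 21 = 189.
For a general curve every flex is ordinary, so each contributes
multiplicity 1 to C·Hess(C), and the number of distinct inflection
points is 3d(d-2).
Inflection points = 3*9*(9-2) = 3*9*7 = 189

189


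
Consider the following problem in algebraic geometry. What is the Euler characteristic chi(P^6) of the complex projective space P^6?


The complex projective space P^6 has one cell in each even real dimension 0, 2, ..., 12.
The cohomology groups are H^{2k}(P^6) = Z for k = 0,...,6, and 0 otherwise.
Euler characteristic = sum of Betti numbers = 1 per even-dimensional cohomology group.
chi(P^6) = 6 + 1 = 7

7


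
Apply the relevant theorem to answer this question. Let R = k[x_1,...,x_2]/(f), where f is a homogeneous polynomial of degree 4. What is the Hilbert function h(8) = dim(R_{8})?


For R = k[x_1,...,x_n]/(f) with f homogeneous of degree e:
The Hilbert series is (1 - t^e)/(1 - t)^n.
So h(d) = C(d+n-1, n-1) - C(d-e+n-1, n-1) for d >= e.
With n=2, e=4, d=8:
C(8+2-1, 2-1) = C(9, 1) = 9
C(8-4+2-1, 2-1) = C(5, 1) = 5
h(8) = 9 - 5 = 4

4


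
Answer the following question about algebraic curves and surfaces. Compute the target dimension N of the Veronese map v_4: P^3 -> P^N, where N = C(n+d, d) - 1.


The Veronese embedding v_d: P^n -> P^N maps each point to all
degree-d monomials in n+1 homogeneous coordinates.
N = C(n+d, d) - 1
N = C(3+4, 4) - 1
N = C(7, 4) - 1
C(7, 4) = 35
N = 35 - 1 = 34

34


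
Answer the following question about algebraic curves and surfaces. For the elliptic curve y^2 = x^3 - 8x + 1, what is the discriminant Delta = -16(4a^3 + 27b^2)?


Compute each component:
4a^3 = 4*(-8)^3 = 4*(-512) = -2048
27b^2 = 27*1^2 = 27*1 = 27
4a^3 + 27b^2 = -2048 + 27 = -2021
Delta = -16*(-2021) = 32336

32336


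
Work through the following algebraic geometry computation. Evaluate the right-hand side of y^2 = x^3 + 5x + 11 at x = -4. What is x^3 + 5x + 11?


Compute x^3 + 5x + 11 at x = -4:
x^3 = (-4)^3 = -64
5*x = 5*(-4) = -20
Sum: -64 - 20 + 11 = -73

-73


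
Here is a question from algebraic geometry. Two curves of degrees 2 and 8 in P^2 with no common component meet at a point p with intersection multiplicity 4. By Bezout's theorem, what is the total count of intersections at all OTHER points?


By Bezout's theorem, the total intersection number is d1 * d2.
Total = 2 * 8 = 16
Intersection multiplicity at p = 4
Remaining intersections = 16 - 4 = 12

12


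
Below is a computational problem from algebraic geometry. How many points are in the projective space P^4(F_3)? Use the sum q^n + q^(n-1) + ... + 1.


P^4(F_3) has (q^(n+1) - 1)/(q - 1) points.
= 3^4 + 3^3 + 3^2 + 3^1 + 3^0
= 81 + 27 + 9 + 3 + 1
= 121

121


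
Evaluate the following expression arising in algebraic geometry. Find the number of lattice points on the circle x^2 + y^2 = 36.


Systematically check integer values of x where x^2 <= 36.
For each valid x, check if 36 - x^2 is a perfect square.
x=0: 36 - 0 = 36, sqrt = 6 (valid)
x=6: 36 - 36 = 0, sqrt = 0 (valid)
Total integer solutions found: 4

4


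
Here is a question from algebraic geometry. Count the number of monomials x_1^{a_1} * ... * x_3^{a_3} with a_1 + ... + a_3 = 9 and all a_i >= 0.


The number of degree-9 monomials in 3 variables is C(d+n-1, n-1).
= C(9+3-1, 3-1) = C(11, 2)
= 55

55


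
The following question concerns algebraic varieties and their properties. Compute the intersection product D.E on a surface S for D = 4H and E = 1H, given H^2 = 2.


Using bilinearity of the intersection pairing on a surface S:
(aH).(bH) = ab * (H.H)
We have H^2 = 2.
D.E = (4H).(1H) = 4*1*2
= 4*2
= 8

8


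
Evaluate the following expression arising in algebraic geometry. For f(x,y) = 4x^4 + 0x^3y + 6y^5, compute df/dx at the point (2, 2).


df/dx = 4*4*x^3 + 3*0*x^2*y
At (2,2): 4*4*2^3 + 3*0*2^2*2
= 128 + 0
= 128

128


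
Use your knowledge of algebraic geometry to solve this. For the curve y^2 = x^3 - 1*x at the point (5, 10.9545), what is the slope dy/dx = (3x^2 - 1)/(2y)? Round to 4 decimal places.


Using implicit differentiation of y^2 = x^3 - 1*x:
2y * dy/dx = 3x^2 - 1
dy/dx = (3x^2 - 1)/(2y)
Numerator: 3*5^2 - 1 = 74
Denominator: 2*10.9545 = 21.909
dy/dx = 74/21.909 = 3.3776

3.3776


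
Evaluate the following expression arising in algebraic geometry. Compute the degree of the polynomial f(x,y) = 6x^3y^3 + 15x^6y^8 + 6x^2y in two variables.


Examine each term for its total degree (sum of exponents).
  Term '6x^3y^3' has total degree 3+3 = 6.
  Term '15x^6y^8' has total degree 6+8 = 14.
  Term '6x^2y' has total degree 2+1 = 3.
The maximum total degree among all terms is 14.

14


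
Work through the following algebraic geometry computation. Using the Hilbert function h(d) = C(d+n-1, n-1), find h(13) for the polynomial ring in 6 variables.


The Hilbert function for the polynomial ring in 6 variables is:
h(d) = C(d+n-1, n-1)
h(13) = C(13+6-1, 6-1) = C(18, 5)
= 18! / (5! * 13!)
= 8568

8568


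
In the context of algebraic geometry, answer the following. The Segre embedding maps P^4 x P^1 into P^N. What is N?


The Segre embedding maps P^m x P^n into P^N via
all products of coordinates from each factor.
N = (m+1)(n+1) - 1
N = (4+1)(1+1) - 1
N = 5*2 - 1
N = 10 - 1 = 9

9


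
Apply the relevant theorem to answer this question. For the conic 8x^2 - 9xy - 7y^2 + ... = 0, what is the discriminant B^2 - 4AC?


The discriminant of a conic Ax^2 + Bxy + Cy^2 + ... = 0 is B^2 - 4AC.
B^2 = (-9)^2 = 81
4AC = 4*8*(-7) = -224
Discriminant = 81 + 224 = 305

305


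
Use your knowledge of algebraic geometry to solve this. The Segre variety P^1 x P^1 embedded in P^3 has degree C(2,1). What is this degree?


The degree of the Segre variety P^1 x P^1 is C(m+n, m).
= C(2, 1)
= 2

2


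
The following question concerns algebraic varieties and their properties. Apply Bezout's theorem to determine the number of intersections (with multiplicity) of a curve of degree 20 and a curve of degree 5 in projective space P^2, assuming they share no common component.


Bezout's theorem states the intersection count equals the product of degrees.
Intersection count = 20 * 5 = 100

100


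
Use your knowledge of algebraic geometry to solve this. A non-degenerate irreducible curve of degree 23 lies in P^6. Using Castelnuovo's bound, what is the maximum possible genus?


Castelnuovo's bound: write d - 1 = m(r-1) + epsilon with 0 <= epsilon < r-1.
d - 1 = 23 - 1 = 22
r - 1 = 6 - 1 = 5
22 = 4*5 + 2, so m = 4, epsilon = 2
pi(d, r) = m(m-1)(r-1)/2 + m*epsilon
= 4*3*5/2 + 4*2
= 60/2 + 8
= 30 + 8 = 38

38


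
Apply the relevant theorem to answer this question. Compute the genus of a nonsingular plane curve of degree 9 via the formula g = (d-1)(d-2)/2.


Using the genus formula for smooth plane curves:
g = (d-1)(d-2)/2
g = (9-1)(9-2)/2
g = 8*7/2
g = 56/2 = 28

28


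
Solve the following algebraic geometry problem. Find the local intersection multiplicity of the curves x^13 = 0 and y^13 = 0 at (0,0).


The intersection multiplicity of V(x^a) and V(y^b) at the origin is:
I(O; V(x^13), V(y^13)) = dim_k(k[x,y]/(x^13, y^13))
A basis for k[x,y]/(x^13, y^13) is the set of monomials x^i * y^j
where 0 <= i < 13 and 0 <= j < 13.
The number of such monomials is 13 * 13 = 169

169


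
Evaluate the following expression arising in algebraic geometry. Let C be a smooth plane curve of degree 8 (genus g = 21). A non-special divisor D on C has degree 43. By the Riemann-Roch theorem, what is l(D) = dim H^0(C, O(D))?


First, compute the genus of a smooth plane curve of degree 8:
g = (d-1)(d-2)/2 = (8-1)(8-2)/2 = 21
For a non-special divisor D (i.e., h^1(D) = 0), Riemann-Roch gives:
l(D) = deg(D) - g + 1
Since deg(D) = 43 >= 2g - 1 = 41, D is non-special.
l(D) = 43 - 21 + 1 = 23

23


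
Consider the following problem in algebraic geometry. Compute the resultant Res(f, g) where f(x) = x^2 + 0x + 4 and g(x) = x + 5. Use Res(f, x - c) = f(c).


For Res(f, x - c), we evaluate f at x = c.
f(-5) = (-5)^2 + 0*(-5) + 4
= 25 + 0 + 4
= 25 + 4 = 29
Res(f, g) = 29

29


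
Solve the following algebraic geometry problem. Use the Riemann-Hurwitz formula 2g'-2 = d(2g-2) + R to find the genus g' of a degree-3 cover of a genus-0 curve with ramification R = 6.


Riemann-Hurwitz formula: 2g' - 2 = d(2g - 2) + R
Given: d = 3, g = 0, R = 6
2g' - 2 = 3*(2*0 - 2) + 6
2g' - 2 = 3*(-2) + 6
2g' - 2 = -6 + 6 = 0
2g' = 2
g' = 1

1


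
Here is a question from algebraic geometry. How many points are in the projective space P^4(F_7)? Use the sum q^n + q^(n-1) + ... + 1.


P^4(F_7) has (q^(n+1) - 1)/(q - 1) points.
= 7^4 + 7^3 + 7^2 + 7^1 + 7^0
= 2401 + 343 + 49 + 7 + 1
= 2801

2801


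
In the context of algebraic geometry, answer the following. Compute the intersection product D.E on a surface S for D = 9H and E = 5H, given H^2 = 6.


Using bilinearity of the intersection pairing on a surface S:
(aH).(bH) = ab * (H.H)
We have H^2 = 6.
D.E = (9H).(5H) = 9*5*6
= 45*6
= 270

270


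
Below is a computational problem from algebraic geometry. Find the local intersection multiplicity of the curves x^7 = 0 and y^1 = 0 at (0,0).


The intersection multiplicity of V(x^a) and V(y^b) at the origin is:
I(O; V(x^7), V(y^1)) = dim_k(k[x,y]/(x^7, y^1))
A basis for k[x,y]/(x^7, y^1) is the set of monomials x^i * y^j
where 0 <= i < 7 and 0 <= j < 1.
The number of such monomials is 7 * 1 = 7

7


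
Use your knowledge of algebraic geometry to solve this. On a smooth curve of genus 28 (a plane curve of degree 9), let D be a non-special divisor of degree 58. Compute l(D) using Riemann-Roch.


First, compute the genus of a smooth plane curve of degree 9:
g = (d-1)(d-2)/2 = (9-1)(9-2)/2 = 28
For a non-special divisor D (i.e., h^1(D) = 0), Riemann-Roch gives:
l(D) = deg(D) - g + 1
Since deg(D) = 58 >= 2g - 1 = 55, D is non-special.
l(D) = 58 - 28 + 1 = 31

31


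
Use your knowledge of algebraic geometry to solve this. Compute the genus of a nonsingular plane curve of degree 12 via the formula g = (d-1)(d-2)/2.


Using the genus formula for smooth plane curves:
g = (d-1)(d-2)/2
g = (12-1)(12-2)/2
g = 11*10/2
g = 110/2 = 55

55


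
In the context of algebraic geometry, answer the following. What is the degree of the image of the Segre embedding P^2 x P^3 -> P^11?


The degree of the Segre variety P^2 x P^3 is C(m+n, m).
= C(5, 2)
= 10

10


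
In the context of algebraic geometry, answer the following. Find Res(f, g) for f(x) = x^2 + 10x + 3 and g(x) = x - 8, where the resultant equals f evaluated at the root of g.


For Res(f, x - c), we evaluate f at x = c.
f(8) = 8^2 + 10*8 + 3
= 64 + 80 + 3
= 144 + 3 = 147
Res(f, g) = 147

147


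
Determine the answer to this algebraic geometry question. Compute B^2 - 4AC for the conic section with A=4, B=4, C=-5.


The discriminant of a conic Ax^2 + Bxy + Cy^2 + ... = 0 is B^2 - 4AC.
B^2 = 4^2 = 16
4AC = 4*4*(-5) = -80
Discriminant = 16 + 80 = 96

96


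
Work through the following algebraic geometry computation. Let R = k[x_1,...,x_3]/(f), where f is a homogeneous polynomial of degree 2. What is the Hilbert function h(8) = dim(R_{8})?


For R = k[x_1,...,x_n]/(f) with f homogeneous of degree e:
The Hilbert series is (1 - t^e)/(1 - t)^n.
So h(d) = C(d+n-1, n-1) - C(d-e+n-1, n-1) for d >= e.
With n=3, e=2, d=8:
C(8+3-1, 3-1) = C(10, 2) = 45
C(8-2+3-1, 3-1) = C(8, 2) = 28
h(8) = 45 - 28 = 17

17


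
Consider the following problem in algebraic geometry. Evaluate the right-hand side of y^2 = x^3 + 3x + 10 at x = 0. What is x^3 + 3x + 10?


Compute x^3 + 3x + 10 at x = 0:
x^3 = 0^3 = 0
3*x = 3*0 = 0
Sum: 0 + 0 + 10 = 10

10


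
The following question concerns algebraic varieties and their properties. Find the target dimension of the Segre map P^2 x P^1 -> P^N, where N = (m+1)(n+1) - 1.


The Segre embedding maps P^m x P^n into P^N via
all products of coordinates from each factor.
N = (m+1)(n+1) - 1
N = (2+1)(1+1) - 1
N = 3*2 - 1
N = 6 - 1 = 5

5


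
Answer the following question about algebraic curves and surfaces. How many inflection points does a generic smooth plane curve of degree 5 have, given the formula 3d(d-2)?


For a general smooth plane curve C of degree d, the inflection points are
the intersection of C with its Hessian curve, which has degree 3(d-2).
By Bezout, the total intersection number is d * 3(d-2) = 5 * 9 = 45.
For a general curve every flex is ordinary, so each contributes
multiplicity 1 to C·Hess(C), and the number of distinct inflection
points is 3d(d-2).
Inflection points = 3*5*(5-2) = 3*5*3 = 45

45


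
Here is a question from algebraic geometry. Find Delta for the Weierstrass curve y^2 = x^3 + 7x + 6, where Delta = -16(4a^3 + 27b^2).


Compute each component:
4a^3 = 4*7^3 = 4*343 = 1372
27b^2 = 27*6^2 = 27*36 = 972
4a^3 + 27b^2 = 1372 + 972 = 2344
Delta = -16*2344 = -37504

-37504


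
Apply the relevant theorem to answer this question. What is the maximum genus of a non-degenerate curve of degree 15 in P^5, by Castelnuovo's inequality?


Castelnuovo's bound: write d - 1 = m(r-1) + epsilon with 0 <= epsilon < r-1.
d - 1 = 15 - 1 = 14
r - 1 = 5 - 1 = 4
14 = 3*4 + 2, so m = 3, epsilon = 2
pi(d, r) = m(m-1)(r-1)/2 + m*epsilon
= 3*2*4/2 + 3*2
= 24/2 + 6
= 12 + 6 = 18

18


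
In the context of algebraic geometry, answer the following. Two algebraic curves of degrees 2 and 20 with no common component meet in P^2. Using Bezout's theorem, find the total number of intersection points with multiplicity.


Bezout's theorem states the intersection count equals the product of degrees.
Intersection count = 2 * 20 = 40

40


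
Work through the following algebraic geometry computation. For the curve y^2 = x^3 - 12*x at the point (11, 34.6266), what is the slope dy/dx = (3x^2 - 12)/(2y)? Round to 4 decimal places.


Using implicit differentiation of y^2 = x^3 - 12*x:
2y * dy/dx = 3x^2 - 12
dy/dx = (3x^2 - 12)/(2y)
Numerator: 3*11^2 - 12 = 351
Denominator: 2*34.6266 = 69.2532
dy/dx = 351/69.2532 = 5.0684

5.0684


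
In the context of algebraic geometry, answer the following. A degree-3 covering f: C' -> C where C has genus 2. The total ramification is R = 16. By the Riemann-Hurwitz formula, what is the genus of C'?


Riemann-Hurwitz formula: 2g' - 2 = d(2g - 2) + R
Given: d = 3, g = 2, R = 16
2g' - 2 = 3*(2*2 - 2) + 16
2g' - 2 = 3*2 + 16
2g' - 2 = 6 + 16 = 22
2g' = 24
g' = 12

12


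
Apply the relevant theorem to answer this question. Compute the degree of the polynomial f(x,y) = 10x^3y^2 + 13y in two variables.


Examine each term for its total degree (sum of exponents).
  Term '10x^3y^2' has total degree 3+2 = 5.
  Term '13y' has total degree 0+1 = 1.
The maximum total degree among all terms is 5.

5


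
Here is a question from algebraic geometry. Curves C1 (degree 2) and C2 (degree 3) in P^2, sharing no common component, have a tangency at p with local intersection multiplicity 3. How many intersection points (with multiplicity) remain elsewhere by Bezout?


By Bezout's theorem, the total intersection number is d1 * d2.
Total = 2 * 3 = 6
Intersection multiplicity at p = 3
Remaining intersections = 6 - 3 = 3

3


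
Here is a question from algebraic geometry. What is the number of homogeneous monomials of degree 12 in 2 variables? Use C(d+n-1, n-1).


The number of degree-12 monomials in 2 variables is C(d+n-1, n-1).
= C(12+2-1, 2-1) = C(13, 1)
= 13

13


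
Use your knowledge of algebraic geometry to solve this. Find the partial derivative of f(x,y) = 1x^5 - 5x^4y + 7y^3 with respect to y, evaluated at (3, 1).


df/dy = (-5)*x^4 + 3*7*y^2
At (3,1): (-5)*3^4 + 3*7*1^2
= -405 + 21
= -384

-384


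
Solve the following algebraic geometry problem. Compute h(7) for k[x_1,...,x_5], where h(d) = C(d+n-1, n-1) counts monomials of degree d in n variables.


The Hilbert function for the polynomial ring in 5 variables is:
h(d) = C(d+n-1, n-1)
h(7) = C(7+5-1, 5-1) = C(11, 4)
= 11! / (4! * 7!)
= 330

330


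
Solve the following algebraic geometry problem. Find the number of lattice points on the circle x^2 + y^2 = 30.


Systematically check integer values of x where x^2 <= 30.
For each valid x, check if 30 - x^2 is a perfect square.
Total integer solutions found: 0

0


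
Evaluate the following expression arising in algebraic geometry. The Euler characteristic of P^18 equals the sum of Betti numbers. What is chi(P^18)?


The complex projective space P^18 has one cell in each even real dimension 0, 2, ..., 36.
The cohomology groups are H^{2k}(P^18) = Z for k = 0,...,18, and 0 otherwise.
Euler characteristic = sum of Betti numbers = 1 per even-dimensional cohomology group.
chi(P^18) = 18 + 1 = 19

19


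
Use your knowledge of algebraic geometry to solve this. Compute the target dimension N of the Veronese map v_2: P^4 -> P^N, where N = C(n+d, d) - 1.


The Veronese embedding v_d: P^n -> P^N maps each point to all
degree-d monomials in n+1 homogeneous coordinates.
N = C(n+d, d) - 1
N = C(4+2, 2) - 1
N = C(6, 2) - 1
C(6, 2) = 15
N = 15 - 1 = 14

14


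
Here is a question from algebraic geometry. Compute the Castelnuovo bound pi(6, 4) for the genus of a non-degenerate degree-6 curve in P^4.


Castelnuovo's bound: write d - 1 = m(r-1) + epsilon with 0 <= epsilon < r-1.
d - 1 = 6 - 1 = 5
r - 1 = 4 - 1 = 3
5 = 1*3 + 2, so m = 1, epsilon = 2
pi(d, r) = m(m-1)(r-1)/2 + m*epsilon
= 1*0*3/2 + 1*2
= 0/2 + 2
= 0 + 2 = 2

2


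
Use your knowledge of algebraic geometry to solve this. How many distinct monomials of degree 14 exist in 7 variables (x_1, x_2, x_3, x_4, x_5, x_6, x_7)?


The number of degree-14 monomials in 7 variables is C(d+n-1, n-1).
= C(14+7-1, 7-1) = C(20, 6)
= 38760

38760


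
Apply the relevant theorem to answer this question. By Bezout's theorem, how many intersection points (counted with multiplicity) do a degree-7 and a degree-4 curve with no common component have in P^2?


Bezout's theorem states the intersection count equals the product of degrees.
Intersection count = 7 * 4 = 28

28


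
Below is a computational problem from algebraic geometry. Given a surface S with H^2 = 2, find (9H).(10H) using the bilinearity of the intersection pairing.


Using bilinearity of the intersection pairing on a surface S:
(aH).(bH) = ab * (H.H)
We have H^2 = 2.
D.E = (9H).(10H) = 9*10*2
= 90*2
= 180

180


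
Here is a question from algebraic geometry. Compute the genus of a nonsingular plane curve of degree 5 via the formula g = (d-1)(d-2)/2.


Using the genus formula for smooth plane curves:
g = (d-1)(d-2)/2
g = (5-1)(5-2)/2
g = 4*3/2
g = 12/2 = 6

6


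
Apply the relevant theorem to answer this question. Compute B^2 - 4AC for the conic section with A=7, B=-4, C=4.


The discriminant of a conic Ax^2 + Bxy + Cy^2 + ... = 0 is B^2 - 4AC.
B^2 = (-4)^2 = 16
4AC = 4*7*4 = 112
Discriminant = 16 - 112 = -96

-96


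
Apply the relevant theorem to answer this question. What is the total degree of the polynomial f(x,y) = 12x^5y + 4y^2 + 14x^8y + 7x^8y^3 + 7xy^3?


Examine each term for its total degree (sum of exponents).
  Term '12x^5y' has total degree 5+1 = 6.
  Term '4y^2' has total degree 0+2 = 2.
  Term '14x^8y' has total degree 8+1 = 9.
  Term '7x^8y^3' has total degree 8+3 = 11.
  Term '7xy^3' has total degree 1+3 = 4.
The maximum total degree among all terms is 11.

11


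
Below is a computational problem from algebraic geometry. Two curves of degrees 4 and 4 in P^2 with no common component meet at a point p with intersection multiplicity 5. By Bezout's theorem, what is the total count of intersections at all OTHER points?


By Bezout's theorem, the total intersection number is d1 * d2.
Total = 4 * 4 = 16
Intersection multiplicity at p = 5
Remaining intersections = 16 - 5 = 11

11


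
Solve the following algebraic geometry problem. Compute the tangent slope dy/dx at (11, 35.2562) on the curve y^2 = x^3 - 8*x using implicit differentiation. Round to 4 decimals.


Using implicit differentiation of y^2 = x^3 - 8*x:
2y * dy/dx = 3x^2 - 8
dy/dx = (3x^2 - 8)/(2y)
Numerator: 3*11^2 - 8 = 355
Denominator: 2*35.2562 = 70.5124
dy/dx = 355/70.5124 = 5.0346

5.0346


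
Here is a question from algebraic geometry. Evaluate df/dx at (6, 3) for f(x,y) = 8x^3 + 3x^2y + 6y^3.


df/dx = 3*8*x^2 + 2*3*x^1*y
At (6,3): 3*8*6^2 + 2*3*6^1*3
= 864 + 108
= 972

972


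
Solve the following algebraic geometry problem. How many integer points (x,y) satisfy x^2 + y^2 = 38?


Systematically check integer values of x where x^2 <= 38.
For each valid x, check if 38 - x^2 is a perfect square.
Total integer solutions found: 0

0


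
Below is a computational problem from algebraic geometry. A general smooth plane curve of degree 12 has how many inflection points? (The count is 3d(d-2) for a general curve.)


For a general smooth plane curve C of degree d, the inflection points are
the intersection of C with its Hessian curve, which has degree 3(d-2).
By Bezout, the total intersection number is d * 3(d-2) = 12 * 30 = 360.
For a general curve every flex is ordinary, so each contributes
multiplicity 1 to C·Hess(C), and the number of distinct inflection
points is 3d(d-2).
Inflection points = 3*12*(12-2) = 3*12*10 = 360

360


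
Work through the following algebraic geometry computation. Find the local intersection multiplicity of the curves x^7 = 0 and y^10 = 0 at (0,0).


The intersection multiplicity of V(x^a) and V(y^b) at the origin is:
I(O; V(x^7), V(y^10)) = dim_k(k[x,y]/(x^7, y^10))
A basis for k[x,y]/(x^7, y^10) is the set of monomials x^i * y^j
where 0 <= i < 7 and 0 <= j < 10.
The number of such monomials is 7 * 10 = 70

70


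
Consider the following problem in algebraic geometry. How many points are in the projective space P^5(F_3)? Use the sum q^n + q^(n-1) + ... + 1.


P^5(F_3) has (q^(n+1) - 1)/(q - 1) points.
= 3^5 + 3^4 + 3^3 + 3^2 + 3^1 + 3^0
= 243 + 81 + 27 + 9 + 3 + 1
= 364

364


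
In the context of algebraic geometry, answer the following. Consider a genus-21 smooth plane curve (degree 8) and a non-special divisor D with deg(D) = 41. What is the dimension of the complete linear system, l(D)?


First, compute the genus of a smooth plane curve of degree 8:
g = (d-1)(d-2)/2 = (8-1)(8-2)/2 = 21
For a non-special divisor D (i.e., h^1(D) = 0), Riemann-Roch gives:
l(D) = deg(D) - g + 1
Since deg(D) = 41 >= 2g - 1 = 41, D is non-special.
l(D) = 41 - 21 + 1 = 21

21


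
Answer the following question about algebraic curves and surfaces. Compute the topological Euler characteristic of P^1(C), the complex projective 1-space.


The complex projective space P^1 has one cell in each even real dimension 0, 2, ..., 2.
The cohomology groups are H^{2k}(P^1) = Z for k = 0,...,1, and 0 otherwise.
Euler characteristic = sum of Betti numbers = 1 per even-dimensional cohomology group.
chi(P^1) = 1 + 1 = 2

2


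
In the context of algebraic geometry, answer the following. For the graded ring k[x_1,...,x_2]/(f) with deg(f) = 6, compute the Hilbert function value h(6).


For R = k[x_1,...,x_n]/(f) with f homogeneous of degree e:
The Hilbert series is (1 - t^e)/(1 - t)^n.
So h(d) = C(d+n-1, n-1) - C(d-e+n-1, n-1) for d >= e.
With n=2, e=6, d=6:
C(6+2-1, 2-1) = C(7, 1) = 7
C(6-6+2-1, 2-1) = C(1, 1) = 1
h(6) = 7 - 1 = 6

6
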